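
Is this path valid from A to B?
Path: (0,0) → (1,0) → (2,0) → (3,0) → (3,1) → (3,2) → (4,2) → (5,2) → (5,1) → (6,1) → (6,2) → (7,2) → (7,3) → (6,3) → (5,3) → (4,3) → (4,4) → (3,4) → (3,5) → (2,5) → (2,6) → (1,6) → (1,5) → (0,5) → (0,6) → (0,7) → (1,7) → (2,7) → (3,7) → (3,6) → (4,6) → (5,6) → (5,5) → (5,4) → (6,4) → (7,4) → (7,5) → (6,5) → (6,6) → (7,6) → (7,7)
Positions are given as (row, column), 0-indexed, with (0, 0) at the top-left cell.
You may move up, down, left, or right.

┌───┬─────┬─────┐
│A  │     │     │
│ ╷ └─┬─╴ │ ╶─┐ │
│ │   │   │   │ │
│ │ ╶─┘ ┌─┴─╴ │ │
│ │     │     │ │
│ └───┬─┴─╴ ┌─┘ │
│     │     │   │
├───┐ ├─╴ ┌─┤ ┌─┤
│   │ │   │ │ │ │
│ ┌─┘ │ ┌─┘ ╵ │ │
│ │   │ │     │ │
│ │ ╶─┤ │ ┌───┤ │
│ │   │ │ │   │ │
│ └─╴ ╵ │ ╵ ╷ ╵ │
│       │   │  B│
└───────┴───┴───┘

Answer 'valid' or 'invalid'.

Checking path validity:
Result: All consecutive moves are passable.

valid

Correct solution:

┌───┬─────┬─────┐
│A  │     │↱ → ↓│
│ ╷ └─┬─╴ │ ╶─┐ │
│↓│   │   │↑ ↰│↓│
│ │ ╶─┘ ┌─┴─╴ │ │
│↓│     │  ↱ ↑│↓│
│ └───┬─┴─╴ ┌─┘ │
│↳ → ↓│  ↱ ↑│↓ ↲│
├───┐ ├─╴ ┌─┤ ┌─┤
│   │↓│↱ ↑│ │↓│ │
│ ┌─┘ │ ┌─┘ ╵ │ │
│ │↓ ↲│↑│↓ ← ↲│ │
│ │ ╶─┤ │ ┌───┤ │
│ │↳ ↓│↑│↓│↱ ↓│ │
│ └─╴ ╵ │ ╵ ╷ ╵ │
│    ↳ ↑│↳ ↑│↳ B│
└───────┴───┴───┘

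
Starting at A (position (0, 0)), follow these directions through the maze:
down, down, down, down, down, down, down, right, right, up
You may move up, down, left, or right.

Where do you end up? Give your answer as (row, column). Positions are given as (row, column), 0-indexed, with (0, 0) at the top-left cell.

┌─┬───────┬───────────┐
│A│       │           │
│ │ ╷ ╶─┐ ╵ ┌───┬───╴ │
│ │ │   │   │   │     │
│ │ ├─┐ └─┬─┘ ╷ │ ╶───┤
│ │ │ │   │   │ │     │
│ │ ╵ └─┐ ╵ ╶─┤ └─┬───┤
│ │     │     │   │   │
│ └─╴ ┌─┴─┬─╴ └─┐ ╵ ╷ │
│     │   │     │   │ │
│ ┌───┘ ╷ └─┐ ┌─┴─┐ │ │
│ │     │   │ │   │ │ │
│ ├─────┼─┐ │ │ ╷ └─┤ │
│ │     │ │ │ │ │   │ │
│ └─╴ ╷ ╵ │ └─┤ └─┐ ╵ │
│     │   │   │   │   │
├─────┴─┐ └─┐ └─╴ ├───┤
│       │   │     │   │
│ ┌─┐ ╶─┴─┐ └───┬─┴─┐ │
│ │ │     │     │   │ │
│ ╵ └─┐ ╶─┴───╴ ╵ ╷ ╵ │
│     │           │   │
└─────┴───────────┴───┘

Following directions step by step:
Start: (0, 0)
  down: (0, 0) → (1, 0)
  down: (1, 0) → (2, 0)
  down: (2, 0) → (3, 0)
  down: (3, 0) → (4, 0)
  down: (4, 0) → (5, 0)
  down: (5, 0) → (6, 0)
  down: (6, 0) → (7, 0)
  right: (7, 0) → (7, 1)
  right: (7, 1) → (7, 2)
  up: (7, 2) → (6, 2)
Final position: (6, 2)

Path taken:

┌─┬───────┬───────────┐
│A│       │           │
│ │ ╷ ╶─┐ ╵ ┌───┬───╴ │
│↓│ │   │   │   │     │
│ │ ├─┐ └─┬─┘ ╷ │ ╶───┤
│↓│ │ │   │   │ │     │
│ │ ╵ └─┐ ╵ ╶─┤ └─┬───┤
│↓│     │     │   │   │
│ └─╴ ┌─┴─┬─╴ └─┐ ╵ ╷ │
│↓    │   │     │   │ │
│ ┌───┘ ╷ └─┐ ┌─┴─┐ │ │
│↓│     │   │ │   │ │ │
│ ├─────┼─┐ │ │ ╷ └─┤ │
│↓│  B  │ │ │ │ │   │ │
│ └─╴ ╷ ╵ │ └─┤ └─┐ ╵ │
│↳ → ↑│   │   │   │   │
├─────┴─┐ └─┐ └─╴ ├───┤
│       │   │     │   │
│ ┌─┐ ╶─┴─┐ └───┬─┴─┐ │
│ │ │     │     │   │ │
│ ╵ └─┐ ╶─┴───╴ ╵ ╷ ╵ │
│     │           │   │
└─────┴───────────┴───┘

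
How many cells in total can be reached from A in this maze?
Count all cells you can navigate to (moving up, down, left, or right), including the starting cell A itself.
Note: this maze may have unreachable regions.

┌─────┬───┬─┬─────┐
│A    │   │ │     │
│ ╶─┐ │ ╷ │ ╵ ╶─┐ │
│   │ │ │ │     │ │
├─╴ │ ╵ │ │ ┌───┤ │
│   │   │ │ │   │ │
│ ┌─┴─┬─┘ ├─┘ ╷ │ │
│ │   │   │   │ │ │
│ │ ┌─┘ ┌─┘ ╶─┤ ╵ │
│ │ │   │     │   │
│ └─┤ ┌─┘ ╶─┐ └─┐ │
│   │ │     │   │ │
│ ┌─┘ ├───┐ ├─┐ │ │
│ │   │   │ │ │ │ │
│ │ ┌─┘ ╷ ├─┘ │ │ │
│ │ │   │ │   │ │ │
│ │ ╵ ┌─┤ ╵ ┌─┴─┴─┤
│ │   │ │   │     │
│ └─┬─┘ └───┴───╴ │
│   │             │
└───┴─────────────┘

Using BFS/flood-fill to find all reachable cells from A:
Maze size: 10 × 9 = 90 total cells
46 cell(s) are walled off and cannot be reached from A.
Reachable cells: 44

Reachable region (· marks reachable cells):

┌─────┬───┬─┬─────┐
│A · ·│· ·│ │     │
│ ╶─┐ │ ╷ │ ╵ ╶─┐ │
│· ·│·│·│·│     │ │
├─╴ │ ╵ │ │ ┌───┤ │
│· ·│· ·│·│ │   │ │
│ ┌─┴─┬─┘ ├─┘ ╷ │ │
│·│   │· ·│   │ │ │
│ │ ┌─┘ ┌─┘ ╶─┤ ╵ │
│·│ │· ·│     │   │
│ └─┤ ┌─┘ ╶─┐ └─┐ │
│· ·│·│     │   │ │
│ ┌─┘ ├───┐ ├─┐ │ │
│·│· ·│· ·│ │·│ │ │
│ │ ┌─┘ ╷ ├─┘ │ │ │
│·│·│· ·│·│· ·│ │ │
│ │ ╵ ┌─┤ ╵ ┌─┴─┴─┤
│·│· ·│ │· ·│     │
│ └─┬─┘ └───┴───╴ │
│· ·│             │
└───┴─────────────┘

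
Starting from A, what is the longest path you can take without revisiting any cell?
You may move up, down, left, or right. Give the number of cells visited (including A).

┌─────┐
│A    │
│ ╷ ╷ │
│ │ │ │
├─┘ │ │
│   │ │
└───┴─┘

Finding longest simple path using DFS:
Start: (0, 0)
Longest path visits 5 cells
Path: A → right → down → down → left

Solution:

┌─────┐
│A ↓  │
│ ╷ ╷ │
│ │↓│ │
├─┘ │ │
│B ↲│ │
└───┴─┘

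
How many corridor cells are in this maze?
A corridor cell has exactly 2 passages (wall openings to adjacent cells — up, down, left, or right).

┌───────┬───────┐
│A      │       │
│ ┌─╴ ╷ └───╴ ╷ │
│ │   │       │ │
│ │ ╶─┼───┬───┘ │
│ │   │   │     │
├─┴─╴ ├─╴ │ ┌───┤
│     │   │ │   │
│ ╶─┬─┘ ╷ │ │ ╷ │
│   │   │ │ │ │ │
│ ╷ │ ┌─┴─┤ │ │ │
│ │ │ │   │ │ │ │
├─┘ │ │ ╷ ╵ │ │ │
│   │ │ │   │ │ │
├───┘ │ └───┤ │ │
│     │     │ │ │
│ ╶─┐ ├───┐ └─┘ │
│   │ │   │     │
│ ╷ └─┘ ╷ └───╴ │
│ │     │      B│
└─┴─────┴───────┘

Counting cells with exactly 2 passages:
Total corridor cells: 64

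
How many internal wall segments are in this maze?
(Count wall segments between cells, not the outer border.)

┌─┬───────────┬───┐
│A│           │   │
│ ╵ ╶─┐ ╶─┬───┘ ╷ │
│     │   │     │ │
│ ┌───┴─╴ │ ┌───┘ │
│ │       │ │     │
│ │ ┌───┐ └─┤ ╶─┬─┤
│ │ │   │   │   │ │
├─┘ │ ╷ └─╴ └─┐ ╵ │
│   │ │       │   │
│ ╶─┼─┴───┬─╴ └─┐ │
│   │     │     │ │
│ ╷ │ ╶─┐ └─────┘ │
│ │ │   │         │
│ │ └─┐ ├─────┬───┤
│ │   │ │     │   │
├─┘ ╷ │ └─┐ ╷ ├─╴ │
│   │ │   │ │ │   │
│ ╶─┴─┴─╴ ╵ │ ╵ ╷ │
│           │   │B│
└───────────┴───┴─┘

Counting internal wall segments:
Total internal walls: 72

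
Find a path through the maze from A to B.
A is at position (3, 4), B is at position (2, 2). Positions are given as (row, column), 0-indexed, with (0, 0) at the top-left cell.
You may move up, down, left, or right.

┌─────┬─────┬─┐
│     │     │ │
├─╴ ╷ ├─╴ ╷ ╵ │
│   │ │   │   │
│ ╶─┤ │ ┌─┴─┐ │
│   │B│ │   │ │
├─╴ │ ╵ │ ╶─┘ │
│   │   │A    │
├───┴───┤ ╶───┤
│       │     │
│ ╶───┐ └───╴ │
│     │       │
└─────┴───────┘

Finding the shortest path from (3, 4) to (2, 2):
Path length: 13 steps
Directions: right → right → up → up → left → up → left → down → left → down → down → left → up

Solution:

┌─────┬─────┬─┐
│     │  ↓ ↰│ │
├─╴ ╷ ├─╴ ╷ ╵ │
│   │ │↓ ↲│↑ ↰│
│ ╶─┤ │ ┌─┴─┐ │
│   │B│↓│   │↑│
├─╴ │ ╵ │ ╶─┘ │
│   │↑ ↲│A → ↑│
├───┴───┤ ╶───┤
│       │     │
│ ╶───┐ └───╴ │
│     │       │
└─────┴───────┘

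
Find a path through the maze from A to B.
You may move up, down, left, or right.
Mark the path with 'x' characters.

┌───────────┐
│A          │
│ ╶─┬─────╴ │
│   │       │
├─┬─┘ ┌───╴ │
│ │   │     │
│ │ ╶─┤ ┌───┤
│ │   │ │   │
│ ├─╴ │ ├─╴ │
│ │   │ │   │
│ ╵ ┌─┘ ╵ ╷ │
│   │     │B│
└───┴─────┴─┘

Finding the shortest path through the maze:
Path length: 16 steps
Directions: right → right → right → right → right → down → down → left → left → down → down → down → right → up → right → down

Solution:

┌───────────┐
│A x x x x x│
│ ╶─┬─────╴ │
│   │      x│
├─┬─┘ ┌───╴ │
│ │   │x x x│
│ │ ╶─┤ ┌───┤
│ │   │x│   │
│ ├─╴ │ ├─╴ │
│ │   │x│x x│
│ ╵ ┌─┘ ╵ ╷ │
│   │  x x│B│
└───┴─────┴─┘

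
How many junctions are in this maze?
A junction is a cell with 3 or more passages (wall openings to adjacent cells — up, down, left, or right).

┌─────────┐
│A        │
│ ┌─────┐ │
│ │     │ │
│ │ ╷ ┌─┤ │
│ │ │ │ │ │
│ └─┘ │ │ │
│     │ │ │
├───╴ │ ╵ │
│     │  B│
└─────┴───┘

Checking each cell for number of passages:

Junctions found (3+ passages):
  (1, 2): 3 passages
  (3, 2): 3 passages
Total junctions: 2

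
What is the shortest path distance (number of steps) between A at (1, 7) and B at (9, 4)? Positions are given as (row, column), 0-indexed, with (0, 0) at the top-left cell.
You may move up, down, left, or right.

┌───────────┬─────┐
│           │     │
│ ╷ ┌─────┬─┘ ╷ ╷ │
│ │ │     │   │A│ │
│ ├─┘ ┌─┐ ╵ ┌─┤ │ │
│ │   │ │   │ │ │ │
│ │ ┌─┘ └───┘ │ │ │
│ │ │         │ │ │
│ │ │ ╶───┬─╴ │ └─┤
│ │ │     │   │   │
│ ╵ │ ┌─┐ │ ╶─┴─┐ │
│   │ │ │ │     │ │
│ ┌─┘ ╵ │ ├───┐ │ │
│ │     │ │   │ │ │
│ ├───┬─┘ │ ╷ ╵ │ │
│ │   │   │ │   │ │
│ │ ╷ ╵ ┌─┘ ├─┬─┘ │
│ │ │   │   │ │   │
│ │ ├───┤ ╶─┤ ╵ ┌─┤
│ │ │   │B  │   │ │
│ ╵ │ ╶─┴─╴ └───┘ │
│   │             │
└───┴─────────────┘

Finding path from (1, 7) to (9, 4):
Path: (1,7) → (0,7) → (0,6) → (1,6) → (1,5) → (2,5) → (2,4) → (1,4) → (1,3) → (1,2) → (2,2) → (2,1) → (3,1) → (4,1) → (5,1) → (5,0) → (6,0) → (7,0) → (8,0) → (9,0) → (10,0) → (10,1) → (9,1) → (8,1) → (7,1) → (7,2) → (8,2) → (8,3) → (7,3) → (7,4) → (6,4) → (5,4) → (4,4) → (4,3) → (4,2) → (3,2) → (3,3) → (3,4) → (3,5) → (3,6) → (4,6) → (4,5) → (5,5) → (5,6) → (5,7) → (6,7) → (7,7) → (7,6) → (6,6) → (6,5) → (7,5) → (8,5) → (8,4) → (9,4)
Distance: 53 steps

Solution:

┌───────────┬─────┐
│           │↓ ↰  │
│ ╷ ┌─────┬─┘ ╷ ╷ │
│ │ │↓ ← ↰│↓ ↲│A│ │
│ ├─┘ ┌─┐ ╵ ┌─┤ │ │
│ │↓ ↲│ │↑ ↲│ │ │ │
│ │ ┌─┘ └───┘ │ │ │
│ │↓│↱ → → → ↓│ │ │
│ │ │ ╶───┬─╴ │ └─┤
│ │↓│↑ ← ↰│↓ ↲│   │
│ ╵ │ ┌─┐ │ ╶─┴─┐ │
│↓ ↲│ │ │↑│↳ → ↓│ │
│ ┌─┘ ╵ │ ├───┐ │ │
│↓│     │↑│↓ ↰│↓│ │
│ ├───┬─┘ │ ╷ ╵ │ │
│↓│↱ ↓│↱ ↑│↓│↑ ↲│ │
│ │ ╷ ╵ ┌─┘ ├─┬─┘ │
│↓│↑│↳ ↑│↓ ↲│ │   │
│ │ ├───┤ ╶─┤ ╵ ┌─┤
│↓│↑│   │B  │   │ │
│ ╵ │ ╶─┴─╴ └───┘ │
│↳ ↑│             │
└───┴─────────────┘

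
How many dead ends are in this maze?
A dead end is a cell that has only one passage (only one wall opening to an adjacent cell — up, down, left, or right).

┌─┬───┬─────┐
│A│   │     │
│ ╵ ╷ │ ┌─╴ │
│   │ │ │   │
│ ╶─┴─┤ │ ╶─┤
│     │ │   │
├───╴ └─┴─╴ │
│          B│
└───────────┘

Checking each cell for number of passages:

Dead ends found at positions:
  (0, 0)
  (1, 2)
  (2, 3)
  (3, 0)
Total dead ends: 4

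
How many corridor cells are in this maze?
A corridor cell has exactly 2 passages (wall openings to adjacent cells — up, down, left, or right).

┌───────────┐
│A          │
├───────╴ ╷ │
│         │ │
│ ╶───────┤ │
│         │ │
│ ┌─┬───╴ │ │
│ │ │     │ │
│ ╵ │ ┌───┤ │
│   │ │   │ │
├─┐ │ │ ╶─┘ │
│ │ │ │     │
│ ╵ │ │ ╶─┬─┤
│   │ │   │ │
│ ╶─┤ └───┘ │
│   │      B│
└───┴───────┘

Counting cells with exactly 2 passages:
Total corridor cells: 36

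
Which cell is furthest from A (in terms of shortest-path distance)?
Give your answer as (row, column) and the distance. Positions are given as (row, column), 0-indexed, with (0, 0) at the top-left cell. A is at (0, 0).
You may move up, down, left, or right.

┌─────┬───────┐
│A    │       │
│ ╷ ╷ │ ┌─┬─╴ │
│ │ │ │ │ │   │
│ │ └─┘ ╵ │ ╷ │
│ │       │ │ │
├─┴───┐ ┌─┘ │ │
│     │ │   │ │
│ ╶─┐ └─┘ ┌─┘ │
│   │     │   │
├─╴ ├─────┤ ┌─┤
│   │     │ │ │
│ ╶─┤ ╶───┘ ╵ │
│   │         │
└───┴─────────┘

Computing BFS distances from A to all cells:
Furthest cell: (6, 1)
Distance: 27 steps

Path from A to the furthest cell:

┌─────┬───────┐
│A ↓  │↱ → → ↓│
│ ╷ ╷ │ ┌─┬─╴ │
│ │↓│ │↑│ │↓ ↲│
│ │ └─┘ ╵ │ ╷ │
│ │↳ → ↑  │↓│ │
├─┴───┐ ┌─┘ │ │
│↓ ← ↰│ │↓ ↲│ │
│ ╶─┐ └─┘ ┌─┘ │
│↳ ↓│↑ ← ↲│   │
├─╴ ├─────┤ ┌─┤
│↓ ↲│     │ │ │
│ ╶─┤ ╶───┘ ╵ │
│↳ B│         │
└───┴─────────┘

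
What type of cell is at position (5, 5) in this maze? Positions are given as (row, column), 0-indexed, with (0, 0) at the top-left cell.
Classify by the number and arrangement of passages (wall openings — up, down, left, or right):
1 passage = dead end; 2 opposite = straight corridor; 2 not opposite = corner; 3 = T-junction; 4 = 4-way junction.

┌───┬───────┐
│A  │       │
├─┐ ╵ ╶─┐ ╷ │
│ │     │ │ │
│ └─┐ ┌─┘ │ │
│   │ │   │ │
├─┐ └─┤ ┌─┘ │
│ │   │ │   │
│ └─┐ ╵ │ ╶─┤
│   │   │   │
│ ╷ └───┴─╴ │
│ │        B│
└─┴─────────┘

Checking cell at (5, 5):
Number of passages: 2
Cell type: corner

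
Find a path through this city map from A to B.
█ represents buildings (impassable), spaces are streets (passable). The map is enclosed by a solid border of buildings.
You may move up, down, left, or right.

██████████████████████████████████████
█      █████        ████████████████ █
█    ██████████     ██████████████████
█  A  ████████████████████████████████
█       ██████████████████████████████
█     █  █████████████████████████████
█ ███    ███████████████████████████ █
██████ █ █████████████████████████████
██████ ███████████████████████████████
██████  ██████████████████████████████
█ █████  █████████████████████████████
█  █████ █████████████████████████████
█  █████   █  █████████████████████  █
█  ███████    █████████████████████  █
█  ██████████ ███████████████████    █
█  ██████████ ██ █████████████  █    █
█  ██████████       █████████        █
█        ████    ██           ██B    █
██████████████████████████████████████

Finding the shortest path from A to B:
Movement: cardinal only
Path length: 45 steps
Directions: down → down → right → right → down → right → down → down → down → right → down → right → down → down → right → right → down → right → right → right → down → down → down → right → right → right → right → right → right → down → right → right → right → right → right → right → right → right → right → right → up → right → right → right → down

Solution:

██████████████████████████████████████
█      █████        ████████████████ █
█    ██████████     ██████████████████
█  A  ████████████████████████████████
█  ↓    ██████████████████████████████
█  ↳→↓█  █████████████████████████████
█ ███↳↓  ███████████████████████████ █
██████↓█ █████████████████████████████
██████↓███████████████████████████████
██████↳↓██████████████████████████████
█ █████↳↓█████████████████████████████
█  █████↓█████████████████████████████
█  █████↳→↓█  █████████████████████  █
█  ███████↳→→↓█████████████████████  █
█  ██████████↓███████████████████    █
█  ██████████↓██ █████████████  █    █
█  ██████████↳→→→→→↓█████████↱→→↓    █
█        ████    ██↳→→→→→→→→→↑██B    █
██████████████████████████████████████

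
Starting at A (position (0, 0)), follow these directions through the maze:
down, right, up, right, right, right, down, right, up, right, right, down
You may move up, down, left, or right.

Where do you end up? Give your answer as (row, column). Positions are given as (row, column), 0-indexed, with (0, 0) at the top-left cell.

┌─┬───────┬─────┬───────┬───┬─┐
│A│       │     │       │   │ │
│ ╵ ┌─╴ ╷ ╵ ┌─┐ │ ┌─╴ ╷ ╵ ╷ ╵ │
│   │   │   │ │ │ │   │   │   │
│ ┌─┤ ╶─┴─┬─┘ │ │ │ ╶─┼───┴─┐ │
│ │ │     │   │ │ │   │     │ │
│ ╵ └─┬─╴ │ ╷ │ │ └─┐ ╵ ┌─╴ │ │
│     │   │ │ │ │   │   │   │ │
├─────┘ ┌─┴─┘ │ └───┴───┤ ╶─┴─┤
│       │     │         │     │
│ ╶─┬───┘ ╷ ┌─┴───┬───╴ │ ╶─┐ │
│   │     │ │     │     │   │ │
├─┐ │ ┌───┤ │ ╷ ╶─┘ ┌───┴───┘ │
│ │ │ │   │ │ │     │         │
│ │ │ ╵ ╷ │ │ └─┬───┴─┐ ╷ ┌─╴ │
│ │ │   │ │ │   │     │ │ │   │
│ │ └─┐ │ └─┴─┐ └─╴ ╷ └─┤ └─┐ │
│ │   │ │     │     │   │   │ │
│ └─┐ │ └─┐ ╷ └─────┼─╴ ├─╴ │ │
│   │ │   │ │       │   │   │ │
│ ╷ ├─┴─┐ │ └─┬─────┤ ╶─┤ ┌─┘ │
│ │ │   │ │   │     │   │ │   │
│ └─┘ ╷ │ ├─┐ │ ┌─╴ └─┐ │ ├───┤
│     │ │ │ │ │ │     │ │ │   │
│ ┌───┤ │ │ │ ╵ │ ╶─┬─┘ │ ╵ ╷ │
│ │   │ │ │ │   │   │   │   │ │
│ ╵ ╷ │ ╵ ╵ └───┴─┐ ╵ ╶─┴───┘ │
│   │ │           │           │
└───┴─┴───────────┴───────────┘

Following directions step by step:
Start: (0, 0)
  down: (0, 0) → (1, 0)
  right: (1, 0) → (1, 1)
  up: (1, 1) → (0, 1)
  right: (0, 1) → (0, 2)
  right: (0, 2) → (0, 3)
  right: (0, 3) → (0, 4)
  down: (0, 4) → (1, 4)
  right: (1, 4) → (1, 5)
  up: (1, 5) → (0, 5)
  right: (0, 5) → (0, 6)
  right: (0, 6) → (0, 7)
  down: (0, 7) → (1, 7)
Final position: (1, 7)

Path taken:

┌─┬───────┬─────┬───────┬───┬─┐
│A│↱ → → ↓│↱ → ↓│       │   │ │
│ ╵ ┌─╴ ╷ ╵ ┌─┐ │ ┌─╴ ╷ ╵ ╷ ╵ │
│↳ ↑│   │↳ ↑│ │B│ │   │   │   │
│ ┌─┤ ╶─┴─┬─┘ │ │ │ ╶─┼───┴─┐ │
│ │ │     │   │ │ │   │     │ │
│ ╵ └─┬─╴ │ ╷ │ │ └─┐ ╵ ┌─╴ │ │
│     │   │ │ │ │   │   │   │ │
├─────┘ ┌─┴─┘ │ └───┴───┤ ╶─┴─┤
│       │     │         │     │
│ ╶─┬───┘ ╷ ┌─┴───┬───╴ │ ╶─┐ │
│   │     │ │     │     │   │ │
├─┐ │ ┌───┤ │ ╷ ╶─┘ ┌───┴───┘ │
│ │ │ │   │ │ │     │         │
│ │ │ ╵ ╷ │ │ └─┬───┴─┐ ╷ ┌─╴ │
│ │ │   │ │ │   │     │ │ │   │
│ │ └─┐ │ └─┴─┐ └─╴ ╷ └─┤ └─┐ │
│ │   │ │     │     │   │   │ │
│ └─┐ │ └─┐ ╷ └─────┼─╴ ├─╴ │ │
│   │ │   │ │       │   │   │ │
│ ╷ ├─┴─┐ │ └─┬─────┤ ╶─┤ ┌─┘ │
│ │ │   │ │   │     │   │ │   │
│ └─┘ ╷ │ ├─┐ │ ┌─╴ └─┐ │ ├───┤
│     │ │ │ │ │ │     │ │ │   │
│ ┌───┤ │ │ │ ╵ │ ╶─┬─┘ │ ╵ ╷ │
│ │   │ │ │ │   │   │   │   │ │
│ ╵ ╷ │ ╵ ╵ └───┴─┐ ╵ ╶─┴───┘ │
│   │ │           │           │
└───┴─┴───────────┴───────────┘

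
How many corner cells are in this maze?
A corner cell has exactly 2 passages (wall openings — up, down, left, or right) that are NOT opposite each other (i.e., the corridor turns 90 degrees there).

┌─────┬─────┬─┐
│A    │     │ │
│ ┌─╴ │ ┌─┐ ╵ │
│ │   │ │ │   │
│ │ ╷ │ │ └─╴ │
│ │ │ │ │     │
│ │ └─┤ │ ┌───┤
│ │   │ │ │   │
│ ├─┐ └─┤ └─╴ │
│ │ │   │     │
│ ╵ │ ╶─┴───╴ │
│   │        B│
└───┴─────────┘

Counting corner cells (2 non-opposite passages):
Total corners: 15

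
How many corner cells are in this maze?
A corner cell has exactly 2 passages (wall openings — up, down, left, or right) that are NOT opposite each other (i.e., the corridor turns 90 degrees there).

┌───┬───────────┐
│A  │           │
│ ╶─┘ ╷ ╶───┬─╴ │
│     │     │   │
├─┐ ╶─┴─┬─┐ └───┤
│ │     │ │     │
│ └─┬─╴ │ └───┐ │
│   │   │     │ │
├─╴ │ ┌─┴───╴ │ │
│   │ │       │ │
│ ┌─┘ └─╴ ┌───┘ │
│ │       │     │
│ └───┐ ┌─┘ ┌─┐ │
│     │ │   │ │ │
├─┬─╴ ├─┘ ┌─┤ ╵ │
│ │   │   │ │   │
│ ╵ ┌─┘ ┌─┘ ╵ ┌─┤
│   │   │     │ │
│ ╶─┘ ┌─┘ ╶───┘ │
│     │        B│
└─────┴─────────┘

Counting corner cells (2 non-opposite passages):
Total corners: 40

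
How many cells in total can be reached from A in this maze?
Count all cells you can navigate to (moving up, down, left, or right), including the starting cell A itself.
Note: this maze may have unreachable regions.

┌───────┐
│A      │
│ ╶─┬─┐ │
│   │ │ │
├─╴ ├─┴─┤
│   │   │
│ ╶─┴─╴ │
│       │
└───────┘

Using BFS/flood-fill to find all reachable cells from A:
Maze size: 4 × 4 = 16 total cells
1 cell(s) are walled off and cannot be reached from A.
Reachable cells: 15

Reachable region (· marks reachable cells):

┌───────┐
│A · · ·│
│ ╶─┬─┐ │
│· ·│ │·│
├─╴ ├─┴─┤
│· ·│· ·│
│ ╶─┴─╴ │
│· · · ·│
└───────┘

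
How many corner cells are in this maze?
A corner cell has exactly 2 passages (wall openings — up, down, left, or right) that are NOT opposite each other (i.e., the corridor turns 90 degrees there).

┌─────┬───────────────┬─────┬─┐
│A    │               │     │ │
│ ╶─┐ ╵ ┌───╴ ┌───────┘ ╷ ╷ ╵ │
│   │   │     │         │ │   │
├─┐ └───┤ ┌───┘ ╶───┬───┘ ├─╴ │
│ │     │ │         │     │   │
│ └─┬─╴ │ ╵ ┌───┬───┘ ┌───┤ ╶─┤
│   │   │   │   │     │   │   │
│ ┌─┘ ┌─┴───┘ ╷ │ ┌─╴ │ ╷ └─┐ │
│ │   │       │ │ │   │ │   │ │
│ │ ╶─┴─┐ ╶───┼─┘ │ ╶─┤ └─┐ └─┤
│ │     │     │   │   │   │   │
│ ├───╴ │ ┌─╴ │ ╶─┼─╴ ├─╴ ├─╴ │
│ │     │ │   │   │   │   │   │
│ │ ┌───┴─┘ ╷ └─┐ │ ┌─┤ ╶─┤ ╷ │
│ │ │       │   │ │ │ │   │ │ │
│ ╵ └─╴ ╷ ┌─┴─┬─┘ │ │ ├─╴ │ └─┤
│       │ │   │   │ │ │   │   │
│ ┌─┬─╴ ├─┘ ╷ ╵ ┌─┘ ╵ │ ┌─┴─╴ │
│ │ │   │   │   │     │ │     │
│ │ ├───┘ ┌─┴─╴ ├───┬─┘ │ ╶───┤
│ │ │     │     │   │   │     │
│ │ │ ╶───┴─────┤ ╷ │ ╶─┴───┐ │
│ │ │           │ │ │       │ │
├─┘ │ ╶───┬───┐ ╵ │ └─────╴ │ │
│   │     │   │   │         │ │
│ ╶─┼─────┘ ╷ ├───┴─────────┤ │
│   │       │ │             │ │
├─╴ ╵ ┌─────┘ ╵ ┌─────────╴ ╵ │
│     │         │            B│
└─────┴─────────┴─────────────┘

Counting corner cells (2 non-opposite passages):
Total corners: 109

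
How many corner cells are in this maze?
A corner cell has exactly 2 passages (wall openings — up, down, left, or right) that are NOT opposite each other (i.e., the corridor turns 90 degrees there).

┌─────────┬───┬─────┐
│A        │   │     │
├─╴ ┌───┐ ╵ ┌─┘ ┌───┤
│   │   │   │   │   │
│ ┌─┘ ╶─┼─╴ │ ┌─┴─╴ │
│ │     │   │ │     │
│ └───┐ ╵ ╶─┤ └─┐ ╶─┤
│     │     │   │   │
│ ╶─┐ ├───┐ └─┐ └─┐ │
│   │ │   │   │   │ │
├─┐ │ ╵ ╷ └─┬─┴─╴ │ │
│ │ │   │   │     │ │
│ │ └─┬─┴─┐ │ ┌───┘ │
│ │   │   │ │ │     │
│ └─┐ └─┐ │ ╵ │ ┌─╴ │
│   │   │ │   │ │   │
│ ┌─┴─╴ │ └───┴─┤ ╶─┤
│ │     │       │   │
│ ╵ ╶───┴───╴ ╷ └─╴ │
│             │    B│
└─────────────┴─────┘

Counting corner cells (2 non-opposite passages):
Total corners: 54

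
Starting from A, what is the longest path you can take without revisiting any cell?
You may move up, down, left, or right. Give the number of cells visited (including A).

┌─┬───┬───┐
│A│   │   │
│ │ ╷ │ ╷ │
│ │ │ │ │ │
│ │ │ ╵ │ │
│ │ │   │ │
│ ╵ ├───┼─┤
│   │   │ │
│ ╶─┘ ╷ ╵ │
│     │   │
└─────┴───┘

Finding longest simple path using DFS:
Start: (0, 0)
Longest path visits 17 cells
Path: A → down → down → down → right → up → up → up → right → down → down → right → up → up → right → down → down

Solution:

┌─┬───┬───┐
│A│↱ ↓│↱ ↓│
│ │ ╷ │ ╷ │
│↓│↑│↓│↑│↓│
│ │ │ ╵ │ │
│↓│↑│↳ ↑│B│
│ ╵ ├───┼─┤
│↳ ↑│   │ │
│ ╶─┘ ╷ ╵ │
│     │   │
└─────┴───┘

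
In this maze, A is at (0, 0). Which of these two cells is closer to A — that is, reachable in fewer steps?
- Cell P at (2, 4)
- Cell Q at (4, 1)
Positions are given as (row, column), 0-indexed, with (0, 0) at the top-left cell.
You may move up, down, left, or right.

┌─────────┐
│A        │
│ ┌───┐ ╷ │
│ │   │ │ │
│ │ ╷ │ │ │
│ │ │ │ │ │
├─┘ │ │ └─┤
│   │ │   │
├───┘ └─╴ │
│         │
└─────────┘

Shortest path A → P at (2, 4): 6 steps
Shortest path A → Q at (4, 1): 11 steps

P is closer (6 steps vs 11 steps).

Path to P:

┌─────────┐
│A → → → ↓│
│ ┌───┐ ╷ │
│ │   │ │↓│
│ │ ╷ │ │ │
│ │ │ │ │P│
├─┘ │ │ └─┤
│   │ │   │
├───┘ └─╴ │
│         │
└─────────┘

Path to Q:

┌─────────┐
│A → → ↓  │
│ ┌───┐ ╷ │
│ │   │↓│ │
│ │ ╷ │ │ │
│ │ │ │↓│ │
├─┘ │ │ └─┤
│   │ │↳ ↓│
├───┘ └─╴ │
│  Q ← ← ↲│
└─────────┘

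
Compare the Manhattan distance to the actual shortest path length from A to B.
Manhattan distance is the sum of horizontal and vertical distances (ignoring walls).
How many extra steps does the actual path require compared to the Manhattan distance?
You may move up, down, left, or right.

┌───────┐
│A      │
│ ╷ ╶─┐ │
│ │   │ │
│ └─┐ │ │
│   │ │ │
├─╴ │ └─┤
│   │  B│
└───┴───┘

Manhattan distance: |3 - 0| + |3 - 0| = 6
Actual path length: 6
Extra steps: 6 - 6 = 0

Solution:

┌───────┐
│A ↓    │
│ ╷ ╶─┐ │
│ │↳ ↓│ │
│ └─┐ │ │
│   │↓│ │
├─╴ │ └─┤
│   │↳ B│
└───┴───┘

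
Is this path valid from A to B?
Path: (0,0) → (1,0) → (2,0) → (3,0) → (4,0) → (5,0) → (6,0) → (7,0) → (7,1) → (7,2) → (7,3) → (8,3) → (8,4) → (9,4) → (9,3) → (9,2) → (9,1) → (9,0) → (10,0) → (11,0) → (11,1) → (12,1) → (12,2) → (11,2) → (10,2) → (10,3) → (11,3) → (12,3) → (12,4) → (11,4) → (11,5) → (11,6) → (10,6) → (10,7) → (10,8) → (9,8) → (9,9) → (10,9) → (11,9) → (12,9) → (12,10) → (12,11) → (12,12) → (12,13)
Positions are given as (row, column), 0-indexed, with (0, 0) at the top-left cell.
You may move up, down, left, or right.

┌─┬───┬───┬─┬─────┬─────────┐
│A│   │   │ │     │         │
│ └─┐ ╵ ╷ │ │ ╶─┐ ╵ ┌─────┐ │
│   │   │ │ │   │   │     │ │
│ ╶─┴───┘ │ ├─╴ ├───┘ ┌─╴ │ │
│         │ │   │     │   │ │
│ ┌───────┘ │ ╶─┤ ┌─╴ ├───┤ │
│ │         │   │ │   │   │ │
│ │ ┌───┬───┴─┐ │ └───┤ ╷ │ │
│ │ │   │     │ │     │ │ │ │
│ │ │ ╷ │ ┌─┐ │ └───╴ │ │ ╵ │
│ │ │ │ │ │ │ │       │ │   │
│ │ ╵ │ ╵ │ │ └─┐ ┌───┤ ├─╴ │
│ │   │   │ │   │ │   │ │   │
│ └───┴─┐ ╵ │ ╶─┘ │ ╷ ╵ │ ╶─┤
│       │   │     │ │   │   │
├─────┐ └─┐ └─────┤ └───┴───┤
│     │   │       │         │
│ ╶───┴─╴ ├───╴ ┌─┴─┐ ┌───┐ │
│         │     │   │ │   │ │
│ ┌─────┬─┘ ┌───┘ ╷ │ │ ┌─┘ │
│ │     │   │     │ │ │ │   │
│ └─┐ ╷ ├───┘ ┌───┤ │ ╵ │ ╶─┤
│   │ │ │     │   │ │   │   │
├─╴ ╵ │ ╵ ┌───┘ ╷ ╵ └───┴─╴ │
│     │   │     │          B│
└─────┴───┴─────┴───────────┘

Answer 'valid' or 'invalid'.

Checking path validity:
Result: All consecutive moves are passable.

valid

Correct solution:

┌─┬───┬───┬─┬─────┬─────────┐
│A│   │   │ │     │         │
│ └─┐ ╵ ╷ │ │ ╶─┐ ╵ ┌─────┐ │
│↓  │   │ │ │   │   │     │ │
│ ╶─┴───┘ │ ├─╴ ├───┘ ┌─╴ │ │
│↓        │ │   │     │   │ │
│ ┌───────┘ │ ╶─┤ ┌─╴ ├───┤ │
│↓│         │   │ │   │   │ │
│ │ ┌───┬───┴─┐ │ └───┤ ╷ │ │
│↓│ │   │     │ │     │ │ │ │
│ │ │ ╷ │ ┌─┐ │ └───╴ │ │ ╵ │
│↓│ │ │ │ │ │ │       │ │   │
│ │ ╵ │ ╵ │ │ └─┐ ┌───┤ ├─╴ │
│↓│   │   │ │   │ │   │ │   │
│ └───┴─┐ ╵ │ ╶─┘ │ ╷ ╵ │ ╶─┤
│↳ → → ↓│   │     │ │   │   │
├─────┐ └─┐ └─────┤ └───┴───┤
│     │↳ ↓│       │         │
│ ╶───┴─╴ ├───╴ ┌─┴─┐ ┌───┐ │
│↓ ← ← ← ↲│     │↱ ↓│ │   │ │
│ ┌─────┬─┘ ┌───┘ ╷ │ │ ┌─┘ │
│↓│  ↱ ↓│   │↱ → ↑│↓│ │ │   │
│ └─┐ ╷ ├───┘ ┌───┤ │ ╵ │ ╶─┤
│↳ ↓│↑│↓│↱ → ↑│   │↓│   │   │
├─╴ ╵ │ ╵ ┌───┘ ╷ ╵ └───┴─╴ │
│  ↳ ↑│↳ ↑│     │  ↳ → → → B│
└─────┴───┴─────┴───────────┘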